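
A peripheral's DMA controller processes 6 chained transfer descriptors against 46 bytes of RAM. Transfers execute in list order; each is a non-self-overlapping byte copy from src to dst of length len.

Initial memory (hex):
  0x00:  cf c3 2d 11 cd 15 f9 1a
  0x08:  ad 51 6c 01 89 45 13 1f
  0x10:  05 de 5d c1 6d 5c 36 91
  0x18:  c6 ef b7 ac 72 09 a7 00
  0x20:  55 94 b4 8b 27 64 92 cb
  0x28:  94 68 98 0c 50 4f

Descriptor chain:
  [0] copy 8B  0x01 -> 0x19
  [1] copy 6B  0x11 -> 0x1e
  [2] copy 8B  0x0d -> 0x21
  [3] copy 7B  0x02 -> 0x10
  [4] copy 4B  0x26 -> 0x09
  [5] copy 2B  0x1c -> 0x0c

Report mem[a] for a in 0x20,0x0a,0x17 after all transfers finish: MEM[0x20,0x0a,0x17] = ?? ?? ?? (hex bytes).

  after D0: wrote 8B at 0x19 = c32d11cd15f91aad
  after D1: wrote 6B at 0x1e = de5dc16d5c36
  after D2: wrote 8B at 0x21 = 45131f05de5dc16d
  after D3: wrote 7B at 0x10 = 2d11cd15f91aad
  after D4: wrote 4B at 0x09 = 5dc16d68
  after D5: wrote 2B at 0x0c = cd15
query mem[0x20]=0xc1, mem[0x0a]=0xc1, mem[0x17]=0x91

MEM[0x20,0x0a,0x17] = c1 c1 91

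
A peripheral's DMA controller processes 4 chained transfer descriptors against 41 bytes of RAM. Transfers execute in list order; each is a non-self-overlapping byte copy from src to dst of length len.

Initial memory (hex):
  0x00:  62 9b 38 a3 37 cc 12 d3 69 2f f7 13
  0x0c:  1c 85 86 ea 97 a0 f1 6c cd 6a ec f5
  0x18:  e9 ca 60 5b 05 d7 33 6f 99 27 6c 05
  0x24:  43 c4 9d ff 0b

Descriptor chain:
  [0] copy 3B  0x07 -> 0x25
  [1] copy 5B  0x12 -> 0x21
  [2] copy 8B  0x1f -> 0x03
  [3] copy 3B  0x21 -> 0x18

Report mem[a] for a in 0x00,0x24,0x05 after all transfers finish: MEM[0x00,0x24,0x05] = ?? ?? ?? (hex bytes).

[0] 0x07->0x25 len=3 : d3 69 2f
[1] 0x12->0x21 len=5 : f1 6c cd 6a ec
[2] 0x1f->0x03 len=8 : 6f 99 f1 6c cd 6a ec 69
[3] 0x21->0x18 len=3 : f1 6c cd
query mem[0x00]=0x62, mem[0x24]=0x6a, mem[0x05]=0xf1

MEM[0x00,0x24,0x05] = 62 6a f1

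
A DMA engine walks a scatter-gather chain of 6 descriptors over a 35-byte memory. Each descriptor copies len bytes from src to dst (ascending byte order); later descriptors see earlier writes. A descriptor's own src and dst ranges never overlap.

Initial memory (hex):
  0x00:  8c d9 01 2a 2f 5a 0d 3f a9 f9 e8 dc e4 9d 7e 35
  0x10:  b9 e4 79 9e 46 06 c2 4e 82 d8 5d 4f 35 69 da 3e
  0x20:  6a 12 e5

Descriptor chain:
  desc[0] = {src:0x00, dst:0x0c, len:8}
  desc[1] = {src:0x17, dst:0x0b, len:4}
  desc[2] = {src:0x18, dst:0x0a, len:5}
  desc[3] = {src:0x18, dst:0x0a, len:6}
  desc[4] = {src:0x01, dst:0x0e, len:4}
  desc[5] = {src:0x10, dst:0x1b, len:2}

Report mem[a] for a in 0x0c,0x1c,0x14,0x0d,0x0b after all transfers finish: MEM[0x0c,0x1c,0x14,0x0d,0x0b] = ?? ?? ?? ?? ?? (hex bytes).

[0] 0x00->0x0c len=8 : 8c d9 01 2a 2f 5a 0d 3f
[1] 0x17->0x0b len=4 : 4e 82 d8 5d
[2] 0x18->0x0a len=5 : 82 d8 5d 4f 35
[3] 0x18->0x0a len=6 : 82 d8 5d 4f 35 69
[4] 0x01->0x0e len=4 : d9 01 2a 2f
[5] 0x10->0x1b len=2 : 2a 2f
query mem[0x0c]=0x5d, mem[0x1c]=0x2f, mem[0x14]=0x46, mem[0x0d]=0x4f, mem[0x0b]=0xd8

MEM[0x0c,0x1c,0x14,0x0d,0x0b] = 5d 2f 46 4f d8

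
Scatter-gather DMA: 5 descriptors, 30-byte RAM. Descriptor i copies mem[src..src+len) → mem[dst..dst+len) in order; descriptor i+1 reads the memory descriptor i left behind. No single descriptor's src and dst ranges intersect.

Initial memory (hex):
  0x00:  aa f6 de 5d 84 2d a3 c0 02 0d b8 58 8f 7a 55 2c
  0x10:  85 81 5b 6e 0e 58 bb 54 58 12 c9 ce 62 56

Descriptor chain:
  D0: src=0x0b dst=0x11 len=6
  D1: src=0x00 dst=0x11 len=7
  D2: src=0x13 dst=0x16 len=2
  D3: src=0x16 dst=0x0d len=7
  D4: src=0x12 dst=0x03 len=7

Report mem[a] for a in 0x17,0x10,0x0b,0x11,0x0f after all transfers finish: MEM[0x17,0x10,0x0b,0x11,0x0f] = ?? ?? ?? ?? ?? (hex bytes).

D0: mem[0x11..0x16] <- [58 8f 7a 55 2c 85]
D1: mem[0x11..0x17] <- [aa f6 de 5d 84 2d a3]
D2: mem[0x16..0x17] <- [de 5d]
D3: mem[0x0d..0x13] <- [de 5d 58 12 c9 ce 62]
D4: mem[0x03..0x09] <- [ce 62 5d 84 de 5d 58]
query mem[0x17]=0x5d, mem[0x10]=0x12, mem[0x0b]=0x58, mem[0x11]=0xc9, mem[0x0f]=0x58

MEM[0x17,0x10,0x0b,0x11,0x0f] = 5d 12 58 c9 58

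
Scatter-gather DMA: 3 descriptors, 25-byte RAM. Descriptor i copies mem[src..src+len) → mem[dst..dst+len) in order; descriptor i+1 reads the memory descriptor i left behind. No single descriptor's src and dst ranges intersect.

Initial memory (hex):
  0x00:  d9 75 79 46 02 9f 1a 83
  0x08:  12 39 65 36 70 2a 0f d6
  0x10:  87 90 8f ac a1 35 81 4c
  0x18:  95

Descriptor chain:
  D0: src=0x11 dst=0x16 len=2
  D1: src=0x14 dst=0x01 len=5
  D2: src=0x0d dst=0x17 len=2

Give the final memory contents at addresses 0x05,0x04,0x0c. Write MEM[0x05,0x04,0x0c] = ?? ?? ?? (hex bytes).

MEM[0x05,0x04,0x0c] = 95 8f 70

  after D0: wrote 2B at 0x16 = 908f
  after D1: wrote 5B at 0x01 = a135908f95
  after D2: wrote 2B at 0x17 = 2a0f
query mem[0x05]=0x95, mem[0x04]=0x8f, mem[0x0c]=0x70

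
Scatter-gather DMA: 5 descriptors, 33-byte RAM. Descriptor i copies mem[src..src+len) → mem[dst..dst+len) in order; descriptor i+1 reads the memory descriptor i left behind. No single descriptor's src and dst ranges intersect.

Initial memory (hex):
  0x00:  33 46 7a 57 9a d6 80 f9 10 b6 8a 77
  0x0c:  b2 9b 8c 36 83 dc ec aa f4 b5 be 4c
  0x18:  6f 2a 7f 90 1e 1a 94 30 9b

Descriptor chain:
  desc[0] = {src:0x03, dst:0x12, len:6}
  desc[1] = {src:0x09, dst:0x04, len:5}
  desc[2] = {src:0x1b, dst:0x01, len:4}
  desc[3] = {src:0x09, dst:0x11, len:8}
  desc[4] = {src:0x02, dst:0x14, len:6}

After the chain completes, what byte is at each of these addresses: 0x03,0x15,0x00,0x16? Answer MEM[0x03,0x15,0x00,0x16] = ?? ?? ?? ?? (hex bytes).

MEM[0x03,0x15,0x00,0x16] = 1a 1a 33 94

  after D0: wrote 6B at 0x12 = 579ad680f910
  after D1: wrote 5B at 0x04 = b68a77b29b
  after D2: wrote 4B at 0x01 = 901e1a94
  after D3: wrote 8B at 0x11 = b68a77b29b8c3683
  after D4: wrote 6B at 0x14 = 1e1a948a77b2
query mem[0x03]=0x1a, mem[0x15]=0x1a, mem[0x00]=0x33, mem[0x16]=0x94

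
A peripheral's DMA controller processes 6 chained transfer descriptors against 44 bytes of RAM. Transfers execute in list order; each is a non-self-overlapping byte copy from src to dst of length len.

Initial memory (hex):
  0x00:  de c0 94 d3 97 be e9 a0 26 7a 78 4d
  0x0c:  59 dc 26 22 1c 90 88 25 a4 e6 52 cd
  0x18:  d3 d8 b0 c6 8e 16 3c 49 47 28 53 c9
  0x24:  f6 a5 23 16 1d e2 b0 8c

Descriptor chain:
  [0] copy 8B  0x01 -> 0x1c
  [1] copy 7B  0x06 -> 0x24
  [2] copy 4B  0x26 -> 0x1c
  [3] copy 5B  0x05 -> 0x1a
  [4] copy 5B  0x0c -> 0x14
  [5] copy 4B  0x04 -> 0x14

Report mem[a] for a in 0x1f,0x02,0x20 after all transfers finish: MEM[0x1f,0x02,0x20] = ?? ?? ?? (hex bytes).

D0: mem[0x1c..0x23] <- [c0 94 d3 97 be e9 a0 26]
D1: mem[0x24..0x2a] <- [e9 a0 26 7a 78 4d 59]
D2: mem[0x1c..0x1f] <- [26 7a 78 4d]
D3: mem[0x1a..0x1e] <- [be e9 a0 26 7a]
D4: mem[0x14..0x18] <- [59 dc 26 22 1c]
D5: mem[0x14..0x17] <- [97 be e9 a0]
query mem[0x1f]=0x4d, mem[0x02]=0x94, mem[0x20]=0xbe

MEM[0x1f,0x02,0x20] = 4d 94 be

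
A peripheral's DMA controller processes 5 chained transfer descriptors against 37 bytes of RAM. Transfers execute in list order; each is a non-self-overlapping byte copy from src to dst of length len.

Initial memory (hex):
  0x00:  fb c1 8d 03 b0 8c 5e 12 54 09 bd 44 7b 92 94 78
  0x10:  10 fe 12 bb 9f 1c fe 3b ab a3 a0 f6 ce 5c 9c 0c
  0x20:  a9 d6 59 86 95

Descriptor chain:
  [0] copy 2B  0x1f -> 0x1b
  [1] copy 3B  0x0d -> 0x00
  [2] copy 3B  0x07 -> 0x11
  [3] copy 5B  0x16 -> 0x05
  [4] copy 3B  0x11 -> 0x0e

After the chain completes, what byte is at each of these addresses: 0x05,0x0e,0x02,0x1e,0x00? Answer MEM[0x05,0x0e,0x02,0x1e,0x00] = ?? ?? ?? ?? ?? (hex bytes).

MEM[0x05,0x0e,0x02,0x1e,0x00] = fe 12 78 9c 92

D0: mem[0x1b..0x1c] <- [0c a9]
D1: mem[0x00..0x02] <- [92 94 78]
D2: mem[0x11..0x13] <- [12 54 09]
D3: mem[0x05..0x09] <- [fe 3b ab a3 a0]
D4: mem[0x0e..0x10] <- [12 54 09]
query mem[0x05]=0xfe, mem[0x0e]=0x12, mem[0x02]=0x78, mem[0x1e]=0x9c, mem[0x00]=0x92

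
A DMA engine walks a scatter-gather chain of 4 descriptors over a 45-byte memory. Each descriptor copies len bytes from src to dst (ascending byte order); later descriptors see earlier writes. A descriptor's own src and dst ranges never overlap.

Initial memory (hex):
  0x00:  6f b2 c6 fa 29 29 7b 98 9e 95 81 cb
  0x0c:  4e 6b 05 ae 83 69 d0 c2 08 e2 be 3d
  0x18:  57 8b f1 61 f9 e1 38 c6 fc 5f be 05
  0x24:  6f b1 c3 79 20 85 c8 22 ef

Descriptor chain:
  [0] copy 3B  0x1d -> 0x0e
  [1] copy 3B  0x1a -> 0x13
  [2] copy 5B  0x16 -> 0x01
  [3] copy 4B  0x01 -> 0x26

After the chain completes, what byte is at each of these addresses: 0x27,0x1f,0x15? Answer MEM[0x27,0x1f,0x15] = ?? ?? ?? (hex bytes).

D0: mem[0x0e..0x10] <- [e1 38 c6]
D1: mem[0x13..0x15] <- [f1 61 f9]
D2: mem[0x01..0x05] <- [be 3d 57 8b f1]
D3: mem[0x26..0x29] <- [be 3d 57 8b]
query mem[0x27]=0x3d, mem[0x1f]=0xc6, mem[0x15]=0xf9

MEM[0x27,0x1f,0x15] = 3d c6 f9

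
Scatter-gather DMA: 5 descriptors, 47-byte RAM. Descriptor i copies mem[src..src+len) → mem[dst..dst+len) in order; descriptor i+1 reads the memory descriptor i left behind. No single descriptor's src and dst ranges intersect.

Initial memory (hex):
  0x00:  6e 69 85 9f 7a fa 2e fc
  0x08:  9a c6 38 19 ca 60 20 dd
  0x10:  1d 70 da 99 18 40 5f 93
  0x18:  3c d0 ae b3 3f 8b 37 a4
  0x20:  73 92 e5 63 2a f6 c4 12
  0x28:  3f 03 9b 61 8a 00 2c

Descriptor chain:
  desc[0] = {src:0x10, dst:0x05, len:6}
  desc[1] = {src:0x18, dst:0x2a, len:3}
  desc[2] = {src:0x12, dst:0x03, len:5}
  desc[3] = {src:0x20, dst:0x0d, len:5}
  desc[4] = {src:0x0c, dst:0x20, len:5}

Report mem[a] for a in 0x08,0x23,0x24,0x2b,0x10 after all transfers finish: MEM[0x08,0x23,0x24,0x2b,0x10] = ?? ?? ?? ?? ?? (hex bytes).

MEM[0x08,0x23,0x24,0x2b,0x10] = 99 e5 63 d0 63

[0] 0x10->0x05 len=6 : 1d 70 da 99 18 40
[1] 0x18->0x2a len=3 : 3c d0 ae
[2] 0x12->0x03 len=5 : da 99 18 40 5f
[3] 0x20->0x0d len=5 : 73 92 e5 63 2a
[4] 0x0c->0x20 len=5 : ca 73 92 e5 63
query mem[0x08]=0x99, mem[0x23]=0xe5, mem[0x24]=0x63, mem[0x2b]=0xd0, mem[0x10]=0x63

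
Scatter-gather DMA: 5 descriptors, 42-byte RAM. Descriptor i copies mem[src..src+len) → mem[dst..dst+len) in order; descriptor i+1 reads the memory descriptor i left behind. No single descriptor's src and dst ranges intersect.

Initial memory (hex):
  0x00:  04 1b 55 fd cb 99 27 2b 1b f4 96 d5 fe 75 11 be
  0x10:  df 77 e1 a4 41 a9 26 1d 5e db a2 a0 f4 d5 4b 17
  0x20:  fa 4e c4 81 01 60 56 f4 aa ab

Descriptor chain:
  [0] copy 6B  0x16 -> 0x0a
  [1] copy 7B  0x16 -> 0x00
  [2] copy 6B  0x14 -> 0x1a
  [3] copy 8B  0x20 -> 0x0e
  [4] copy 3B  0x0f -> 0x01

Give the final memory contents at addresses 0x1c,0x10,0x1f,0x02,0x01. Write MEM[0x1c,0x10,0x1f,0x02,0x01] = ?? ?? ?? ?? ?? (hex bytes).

[0] 0x16->0x0a len=6 : 26 1d 5e db a2 a0
[1] 0x16->0x00 len=7 : 26 1d 5e db a2 a0 f4
[2] 0x14->0x1a len=6 : 41 a9 26 1d 5e db
[3] 0x20->0x0e len=8 : fa 4e c4 81 01 60 56 f4
[4] 0x0f->0x01 len=3 : 4e c4 81
query mem[0x1c]=0x26, mem[0x10]=0xc4, mem[0x1f]=0xdb, mem[0x02]=0xc4, mem[0x01]=0x4e

MEM[0x1c,0x10,0x1f,0x02,0x01] = 26 c4 db c4 4e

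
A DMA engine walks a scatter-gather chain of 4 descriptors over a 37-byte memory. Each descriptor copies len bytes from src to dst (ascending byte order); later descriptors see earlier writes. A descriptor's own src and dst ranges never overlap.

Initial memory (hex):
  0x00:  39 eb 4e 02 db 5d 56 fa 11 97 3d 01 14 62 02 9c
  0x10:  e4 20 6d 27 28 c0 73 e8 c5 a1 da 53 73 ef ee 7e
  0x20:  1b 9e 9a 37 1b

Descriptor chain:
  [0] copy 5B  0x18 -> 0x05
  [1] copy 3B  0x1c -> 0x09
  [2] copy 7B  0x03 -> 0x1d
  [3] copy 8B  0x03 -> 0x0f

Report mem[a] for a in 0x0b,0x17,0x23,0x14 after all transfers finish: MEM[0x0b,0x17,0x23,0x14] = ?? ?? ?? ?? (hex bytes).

MEM[0x0b,0x17,0x23,0x14] = ee e8 73 53

#0 dst[0x05+5] := {0xc5,0xa1,0xda,0x53,0x73}
#1 dst[0x09+3] := {0x73,0xef,0xee}
#2 dst[0x1d+7] := {0x02,0xdb,0xc5,0xa1,0xda,0x53,0x73}
#3 dst[0x0f+8] := {0x02,0xdb,0xc5,0xa1,0xda,0x53,0x73,0xef}
query mem[0x0b]=0xee, mem[0x17]=0xe8, mem[0x23]=0x73, mem[0x14]=0x53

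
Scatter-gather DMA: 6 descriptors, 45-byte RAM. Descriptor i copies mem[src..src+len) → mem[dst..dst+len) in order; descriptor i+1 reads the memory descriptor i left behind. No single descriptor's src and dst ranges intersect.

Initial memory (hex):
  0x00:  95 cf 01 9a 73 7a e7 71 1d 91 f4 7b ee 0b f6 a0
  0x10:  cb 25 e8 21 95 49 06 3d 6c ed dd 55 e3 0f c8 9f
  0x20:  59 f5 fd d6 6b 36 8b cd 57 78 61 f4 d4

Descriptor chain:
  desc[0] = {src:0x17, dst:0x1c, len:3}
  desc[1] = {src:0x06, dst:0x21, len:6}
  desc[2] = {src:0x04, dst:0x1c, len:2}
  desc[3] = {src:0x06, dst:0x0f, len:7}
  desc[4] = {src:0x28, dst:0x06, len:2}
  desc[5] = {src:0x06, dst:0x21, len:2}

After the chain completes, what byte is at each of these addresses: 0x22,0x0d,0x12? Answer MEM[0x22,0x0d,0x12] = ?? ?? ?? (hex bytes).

MEM[0x22,0x0d,0x12] = 78 0b 91

D0: mem[0x1c..0x1e] <- [3d 6c ed]
D1: mem[0x21..0x26] <- [e7 71 1d 91 f4 7b]
D2: mem[0x1c..0x1d] <- [73 7a]
D3: mem[0x0f..0x15] <- [e7 71 1d 91 f4 7b ee]
D4: mem[0x06..0x07] <- [57 78]
D5: mem[0x21..0x22] <- [57 78]
query mem[0x22]=0x78, mem[0x0d]=0x0b, mem[0x12]=0x91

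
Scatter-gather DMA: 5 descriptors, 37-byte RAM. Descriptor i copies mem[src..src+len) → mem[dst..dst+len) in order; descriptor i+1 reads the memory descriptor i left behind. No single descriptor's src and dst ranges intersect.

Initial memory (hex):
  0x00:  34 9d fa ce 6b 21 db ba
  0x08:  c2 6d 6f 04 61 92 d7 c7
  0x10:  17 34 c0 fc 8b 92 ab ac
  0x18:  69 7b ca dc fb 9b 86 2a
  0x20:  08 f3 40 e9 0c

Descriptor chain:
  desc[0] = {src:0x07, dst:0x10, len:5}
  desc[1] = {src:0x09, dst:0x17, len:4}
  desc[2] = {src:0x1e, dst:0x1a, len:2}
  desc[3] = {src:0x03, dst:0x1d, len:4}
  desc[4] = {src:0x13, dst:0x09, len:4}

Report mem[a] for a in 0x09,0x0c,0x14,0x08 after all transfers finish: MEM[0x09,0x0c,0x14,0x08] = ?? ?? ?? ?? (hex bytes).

  after D0: wrote 5B at 0x10 = bac26d6f04
  after D1: wrote 4B at 0x17 = 6d6f0461
  after D2: wrote 2B at 0x1a = 862a
  after D3: wrote 4B at 0x1d = ce6b21db
  after D4: wrote 4B at 0x09 = 6f0492ab
query mem[0x09]=0x6f, mem[0x0c]=0xab, mem[0x14]=0x04, mem[0x08]=0xc2

MEM[0x09,0x0c,0x14,0x08] = 6f ab 04 c2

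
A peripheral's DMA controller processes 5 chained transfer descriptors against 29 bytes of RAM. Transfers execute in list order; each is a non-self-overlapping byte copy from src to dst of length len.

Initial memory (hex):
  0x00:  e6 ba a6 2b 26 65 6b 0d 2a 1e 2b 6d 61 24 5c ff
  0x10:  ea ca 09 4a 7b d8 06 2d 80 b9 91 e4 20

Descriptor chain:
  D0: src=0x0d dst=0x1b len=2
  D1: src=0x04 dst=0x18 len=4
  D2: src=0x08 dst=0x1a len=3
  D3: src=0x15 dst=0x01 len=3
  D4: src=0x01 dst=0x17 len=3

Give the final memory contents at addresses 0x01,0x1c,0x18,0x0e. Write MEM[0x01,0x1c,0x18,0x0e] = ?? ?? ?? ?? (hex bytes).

MEM[0x01,0x1c,0x18,0x0e] = d8 2b 06 5c

D0: mem[0x1b..0x1c] <- [24 5c]
D1: mem[0x18..0x1b] <- [26 65 6b 0d]
D2: mem[0x1a..0x1c] <- [2a 1e 2b]
D3: mem[0x01..0x03] <- [d8 06 2d]
D4: mem[0x17..0x19] <- [d8 06 2d]
query mem[0x01]=0xd8, mem[0x1c]=0x2b, mem[0x18]=0x06, mem[0x0e]=0x5c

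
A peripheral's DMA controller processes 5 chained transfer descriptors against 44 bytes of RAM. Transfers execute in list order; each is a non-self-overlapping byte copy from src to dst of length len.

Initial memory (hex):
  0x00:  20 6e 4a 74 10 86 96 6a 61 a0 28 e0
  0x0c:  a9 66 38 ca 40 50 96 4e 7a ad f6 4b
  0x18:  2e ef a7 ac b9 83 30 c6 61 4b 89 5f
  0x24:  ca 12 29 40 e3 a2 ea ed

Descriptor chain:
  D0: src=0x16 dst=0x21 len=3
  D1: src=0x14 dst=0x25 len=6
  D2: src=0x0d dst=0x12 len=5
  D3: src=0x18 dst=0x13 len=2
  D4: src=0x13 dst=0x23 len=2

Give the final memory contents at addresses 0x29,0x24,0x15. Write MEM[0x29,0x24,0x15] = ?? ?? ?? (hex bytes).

MEM[0x29,0x24,0x15] = 2e ef 40

#0 dst[0x21+3] := {0xf6,0x4b,0x2e}
#1 dst[0x25+6] := {0x7a,0xad,0xf6,0x4b,0x2e,0xef}
#2 dst[0x12+5] := {0x66,0x38,0xca,0x40,0x50}
#3 dst[0x13+2] := {0x2e,0xef}
#4 dst[0x23+2] := {0x2e,0xef}
query mem[0x29]=0x2e, mem[0x24]=0xef, mem[0x15]=0x40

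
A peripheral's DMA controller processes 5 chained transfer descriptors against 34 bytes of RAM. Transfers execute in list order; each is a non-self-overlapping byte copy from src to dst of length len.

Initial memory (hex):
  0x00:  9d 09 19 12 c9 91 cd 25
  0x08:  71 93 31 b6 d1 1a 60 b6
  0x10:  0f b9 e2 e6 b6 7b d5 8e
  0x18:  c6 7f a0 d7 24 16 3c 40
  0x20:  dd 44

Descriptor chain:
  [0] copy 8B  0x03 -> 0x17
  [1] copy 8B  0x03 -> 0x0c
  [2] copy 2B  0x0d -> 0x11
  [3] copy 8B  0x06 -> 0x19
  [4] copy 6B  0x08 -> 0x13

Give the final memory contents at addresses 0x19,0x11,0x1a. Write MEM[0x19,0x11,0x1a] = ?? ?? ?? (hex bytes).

MEM[0x19,0x11,0x1a] = cd c9 25

D0: mem[0x17..0x1e] <- [12 c9 91 cd 25 71 93 31]
D1: mem[0x0c..0x13] <- [12 c9 91 cd 25 71 93 31]
D2: mem[0x11..0x12] <- [c9 91]
D3: mem[0x19..0x20] <- [cd 25 71 93 31 b6 12 c9]
D4: mem[0x13..0x18] <- [71 93 31 b6 12 c9]
query mem[0x19]=0xcd, mem[0x11]=0xc9, mem[0x1a]=0x25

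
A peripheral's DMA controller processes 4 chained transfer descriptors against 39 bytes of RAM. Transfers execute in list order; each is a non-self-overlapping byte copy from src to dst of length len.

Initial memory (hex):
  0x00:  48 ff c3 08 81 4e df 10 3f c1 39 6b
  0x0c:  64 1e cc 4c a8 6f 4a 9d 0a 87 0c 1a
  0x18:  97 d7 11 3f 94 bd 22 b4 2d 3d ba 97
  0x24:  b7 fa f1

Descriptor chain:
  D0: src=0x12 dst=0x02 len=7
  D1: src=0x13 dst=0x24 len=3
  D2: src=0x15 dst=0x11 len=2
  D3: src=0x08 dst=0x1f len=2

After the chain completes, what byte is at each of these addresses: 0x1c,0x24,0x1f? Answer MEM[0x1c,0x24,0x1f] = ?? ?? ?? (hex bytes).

MEM[0x1c,0x24,0x1f] = 94 9d 97

  after D0: wrote 7B at 0x02 = 4a9d0a870c1a97
  after D1: wrote 3B at 0x24 = 9d0a87
  after D2: wrote 2B at 0x11 = 870c
  after D3: wrote 2B at 0x1f = 97c1
query mem[0x1c]=0x94, mem[0x24]=0x9d, mem[0x1f]=0x97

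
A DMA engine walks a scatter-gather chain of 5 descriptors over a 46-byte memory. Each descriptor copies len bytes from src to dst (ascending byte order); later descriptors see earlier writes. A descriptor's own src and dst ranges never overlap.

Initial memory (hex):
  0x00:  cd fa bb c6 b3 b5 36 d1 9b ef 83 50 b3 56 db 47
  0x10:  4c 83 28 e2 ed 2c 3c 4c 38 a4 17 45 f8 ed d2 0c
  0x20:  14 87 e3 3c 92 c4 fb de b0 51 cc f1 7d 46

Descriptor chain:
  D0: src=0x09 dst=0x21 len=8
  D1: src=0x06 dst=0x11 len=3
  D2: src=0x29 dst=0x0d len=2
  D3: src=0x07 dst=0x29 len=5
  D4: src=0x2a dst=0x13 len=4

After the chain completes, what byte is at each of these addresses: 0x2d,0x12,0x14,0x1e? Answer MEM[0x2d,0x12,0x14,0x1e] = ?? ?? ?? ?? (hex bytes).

[0] 0x09->0x21 len=8 : ef 83 50 b3 56 db 47 4c
[1] 0x06->0x11 len=3 : 36 d1 9b
[2] 0x29->0x0d len=2 : 51 cc
[3] 0x07->0x29 len=5 : d1 9b ef 83 50
[4] 0x2a->0x13 len=4 : 9b ef 83 50
query mem[0x2d]=0x50, mem[0x12]=0xd1, mem[0x14]=0xef, mem[0x1e]=0xd2

MEM[0x2d,0x12,0x14,0x1e] = 50 d1 ef d2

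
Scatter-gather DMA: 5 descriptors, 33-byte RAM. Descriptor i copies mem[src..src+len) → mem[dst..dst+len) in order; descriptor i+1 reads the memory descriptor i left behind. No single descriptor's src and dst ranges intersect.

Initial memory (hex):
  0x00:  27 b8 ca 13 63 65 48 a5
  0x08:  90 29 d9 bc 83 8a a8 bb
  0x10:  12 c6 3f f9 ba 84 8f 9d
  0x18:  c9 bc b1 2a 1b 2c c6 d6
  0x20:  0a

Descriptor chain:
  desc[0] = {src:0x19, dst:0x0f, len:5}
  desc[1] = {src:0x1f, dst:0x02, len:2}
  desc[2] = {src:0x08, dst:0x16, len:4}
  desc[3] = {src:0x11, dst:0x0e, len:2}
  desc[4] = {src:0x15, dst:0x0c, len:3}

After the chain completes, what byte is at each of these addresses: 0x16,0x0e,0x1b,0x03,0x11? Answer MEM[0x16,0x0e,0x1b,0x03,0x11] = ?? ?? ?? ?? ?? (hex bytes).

D0: mem[0x0f..0x13] <- [bc b1 2a 1b 2c]
D1: mem[0x02..0x03] <- [d6 0a]
D2: mem[0x16..0x19] <- [90 29 d9 bc]
D3: mem[0x0e..0x0f] <- [2a 1b]
D4: mem[0x0c..0x0e] <- [84 90 29]
query mem[0x16]=0x90, mem[0x0e]=0x29, mem[0x1b]=0x2a, mem[0x03]=0x0a, mem[0x11]=0x2a

MEM[0x16,0x0e,0x1b,0x03,0x11] = 90 29 2a 0a 2a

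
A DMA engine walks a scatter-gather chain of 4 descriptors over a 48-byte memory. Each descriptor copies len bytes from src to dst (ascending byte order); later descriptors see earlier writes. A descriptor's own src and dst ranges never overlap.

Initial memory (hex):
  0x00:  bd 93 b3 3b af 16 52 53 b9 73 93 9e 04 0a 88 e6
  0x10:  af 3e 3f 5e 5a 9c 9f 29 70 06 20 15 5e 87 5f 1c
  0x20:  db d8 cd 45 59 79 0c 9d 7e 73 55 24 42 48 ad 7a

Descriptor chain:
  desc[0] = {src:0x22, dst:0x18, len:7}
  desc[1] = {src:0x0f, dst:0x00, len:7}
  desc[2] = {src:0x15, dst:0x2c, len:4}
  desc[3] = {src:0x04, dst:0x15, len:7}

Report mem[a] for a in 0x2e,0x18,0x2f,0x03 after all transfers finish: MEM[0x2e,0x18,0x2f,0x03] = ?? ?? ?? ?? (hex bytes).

MEM[0x2e,0x18,0x2f,0x03] = 29 53 cd 3f

D0: mem[0x18..0x1e] <- [cd 45 59 79 0c 9d 7e]
D1: mem[0x00..0x06] <- [e6 af 3e 3f 5e 5a 9c]
D2: mem[0x2c..0x2f] <- [9c 9f 29 cd]
D3: mem[0x15..0x1b] <- [5e 5a 9c 53 b9 73 93]
query mem[0x2e]=0x29, mem[0x18]=0x53, mem[0x2f]=0xcd, mem[0x03]=0x3f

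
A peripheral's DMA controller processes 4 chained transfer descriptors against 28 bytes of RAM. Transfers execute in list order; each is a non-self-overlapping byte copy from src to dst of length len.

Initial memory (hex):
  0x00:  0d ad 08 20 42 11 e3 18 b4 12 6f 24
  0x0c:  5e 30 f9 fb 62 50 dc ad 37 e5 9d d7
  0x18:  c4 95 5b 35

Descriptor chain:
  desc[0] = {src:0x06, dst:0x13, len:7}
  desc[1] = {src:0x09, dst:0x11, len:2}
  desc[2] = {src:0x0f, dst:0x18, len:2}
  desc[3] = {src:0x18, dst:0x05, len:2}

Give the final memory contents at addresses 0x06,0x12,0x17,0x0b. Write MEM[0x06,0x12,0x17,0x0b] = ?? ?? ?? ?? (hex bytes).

D0: mem[0x13..0x19] <- [e3 18 b4 12 6f 24 5e]
D1: mem[0x11..0x12] <- [12 6f]
D2: mem[0x18..0x19] <- [fb 62]
D3: mem[0x05..0x06] <- [fb 62]
query mem[0x06]=0x62, mem[0x12]=0x6f, mem[0x17]=0x6f, mem[0x0b]=0x24

MEM[0x06,0x12,0x17,0x0b] = 62 6f 6f 24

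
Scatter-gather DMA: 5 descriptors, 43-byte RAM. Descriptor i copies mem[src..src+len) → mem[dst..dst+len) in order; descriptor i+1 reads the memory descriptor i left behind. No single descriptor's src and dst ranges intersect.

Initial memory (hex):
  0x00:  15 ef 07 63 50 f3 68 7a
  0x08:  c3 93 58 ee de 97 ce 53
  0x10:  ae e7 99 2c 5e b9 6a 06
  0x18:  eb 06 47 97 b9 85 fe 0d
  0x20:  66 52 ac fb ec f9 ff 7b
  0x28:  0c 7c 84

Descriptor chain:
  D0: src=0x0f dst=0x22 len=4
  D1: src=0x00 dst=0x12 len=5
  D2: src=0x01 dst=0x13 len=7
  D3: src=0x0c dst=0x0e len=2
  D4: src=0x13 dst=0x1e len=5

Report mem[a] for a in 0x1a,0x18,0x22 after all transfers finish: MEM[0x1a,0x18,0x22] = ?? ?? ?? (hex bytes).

#0 dst[0x22+4] := {0x53,0xae,0xe7,0x99}
#1 dst[0x12+5] := {0x15,0xef,0x07,0x63,0x50}
#2 dst[0x13+7] := {0xef,0x07,0x63,0x50,0xf3,0x68,0x7a}
#3 dst[0x0e+2] := {0xde,0x97}
#4 dst[0x1e+5] := {0xef,0x07,0x63,0x50,0xf3}
query mem[0x1a]=0x47, mem[0x18]=0x68, mem[0x22]=0xf3

MEM[0x1a,0x18,0x22] = 47 68 f3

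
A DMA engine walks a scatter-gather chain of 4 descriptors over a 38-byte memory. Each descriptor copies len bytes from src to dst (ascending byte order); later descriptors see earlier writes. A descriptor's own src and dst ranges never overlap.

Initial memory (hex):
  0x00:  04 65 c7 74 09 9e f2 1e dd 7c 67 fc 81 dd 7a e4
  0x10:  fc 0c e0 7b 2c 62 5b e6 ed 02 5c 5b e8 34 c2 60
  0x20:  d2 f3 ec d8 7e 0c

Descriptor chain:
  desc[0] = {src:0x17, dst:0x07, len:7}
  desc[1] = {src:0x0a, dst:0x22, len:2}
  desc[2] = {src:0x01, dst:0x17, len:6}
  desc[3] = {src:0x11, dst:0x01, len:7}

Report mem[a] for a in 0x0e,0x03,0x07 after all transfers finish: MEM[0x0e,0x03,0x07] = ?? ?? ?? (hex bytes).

MEM[0x0e,0x03,0x07] = 7a 7b 65

D0: mem[0x07..0x0d] <- [e6 ed 02 5c 5b e8 34]
D1: mem[0x22..0x23] <- [5c 5b]
D2: mem[0x17..0x1c] <- [65 c7 74 09 9e f2]
D3: mem[0x01..0x07] <- [0c e0 7b 2c 62 5b 65]
query mem[0x0e]=0x7a, mem[0x03]=0x7b, mem[0x07]=0x65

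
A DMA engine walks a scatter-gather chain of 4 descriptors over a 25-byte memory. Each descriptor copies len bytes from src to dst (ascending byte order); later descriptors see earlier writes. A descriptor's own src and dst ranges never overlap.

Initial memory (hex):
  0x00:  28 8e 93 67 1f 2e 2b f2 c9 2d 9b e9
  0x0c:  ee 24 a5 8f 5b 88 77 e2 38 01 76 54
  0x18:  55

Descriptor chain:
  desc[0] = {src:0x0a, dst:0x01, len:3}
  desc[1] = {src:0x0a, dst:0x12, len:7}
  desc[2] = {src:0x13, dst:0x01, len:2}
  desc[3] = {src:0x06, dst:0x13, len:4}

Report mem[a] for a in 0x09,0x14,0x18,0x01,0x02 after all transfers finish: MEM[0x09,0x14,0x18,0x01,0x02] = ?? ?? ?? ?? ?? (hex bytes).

#0 dst[0x01+3] := {0x9b,0xe9,0xee}
#1 dst[0x12+7] := {0x9b,0xe9,0xee,0x24,0xa5,0x8f,0x5b}
#2 dst[0x01+2] := {0xe9,0xee}
#3 dst[0x13+4] := {0x2b,0xf2,0xc9,0x2d}
query mem[0x09]=0x2d, mem[0x14]=0xf2, mem[0x18]=0x5b, mem[0x01]=0xe9, mem[0x02]=0xee

MEM[0x09,0x14,0x18,0x01,0x02] = 2d f2 5b e9 ee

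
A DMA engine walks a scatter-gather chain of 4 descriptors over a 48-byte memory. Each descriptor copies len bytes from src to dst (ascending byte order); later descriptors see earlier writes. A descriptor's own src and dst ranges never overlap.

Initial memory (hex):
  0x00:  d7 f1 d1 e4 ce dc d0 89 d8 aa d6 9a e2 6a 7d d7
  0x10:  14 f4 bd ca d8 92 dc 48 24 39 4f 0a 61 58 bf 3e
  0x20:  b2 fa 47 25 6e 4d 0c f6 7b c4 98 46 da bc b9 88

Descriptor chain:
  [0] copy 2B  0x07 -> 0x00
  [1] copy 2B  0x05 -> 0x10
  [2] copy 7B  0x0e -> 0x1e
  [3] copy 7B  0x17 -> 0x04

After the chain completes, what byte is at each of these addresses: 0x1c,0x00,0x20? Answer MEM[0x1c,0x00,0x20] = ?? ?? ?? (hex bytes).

  after D0: wrote 2B at 0x00 = 89d8
  after D1: wrote 2B at 0x10 = dcd0
  after D2: wrote 7B at 0x1e = 7dd7dcd0bdcad8
  after D3: wrote 7B at 0x04 = 4824394f0a6158
query mem[0x1c]=0x61, mem[0x00]=0x89, mem[0x20]=0xdc

MEM[0x1c,0x00,0x20] = 61 89 dc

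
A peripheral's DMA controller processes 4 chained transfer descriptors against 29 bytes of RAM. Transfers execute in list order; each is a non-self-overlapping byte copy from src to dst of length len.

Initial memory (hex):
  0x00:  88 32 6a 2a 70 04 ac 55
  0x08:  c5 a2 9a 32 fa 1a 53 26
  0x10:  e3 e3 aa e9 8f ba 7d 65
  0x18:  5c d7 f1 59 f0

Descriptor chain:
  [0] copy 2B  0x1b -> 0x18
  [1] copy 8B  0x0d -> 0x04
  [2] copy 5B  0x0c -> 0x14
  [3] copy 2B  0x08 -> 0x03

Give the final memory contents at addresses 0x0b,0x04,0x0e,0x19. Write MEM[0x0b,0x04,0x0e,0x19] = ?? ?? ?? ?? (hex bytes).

[0] 0x1b->0x18 len=2 : 59 f0
[1] 0x0d->0x04 len=8 : 1a 53 26 e3 e3 aa e9 8f
[2] 0x0c->0x14 len=5 : fa 1a 53 26 e3
[3] 0x08->0x03 len=2 : e3 aa
query mem[0x0b]=0x8f, mem[0x04]=0xaa, mem[0x0e]=0x53, mem[0x19]=0xf0

MEM[0x0b,0x04,0x0e,0x19] = 8f aa 53 f0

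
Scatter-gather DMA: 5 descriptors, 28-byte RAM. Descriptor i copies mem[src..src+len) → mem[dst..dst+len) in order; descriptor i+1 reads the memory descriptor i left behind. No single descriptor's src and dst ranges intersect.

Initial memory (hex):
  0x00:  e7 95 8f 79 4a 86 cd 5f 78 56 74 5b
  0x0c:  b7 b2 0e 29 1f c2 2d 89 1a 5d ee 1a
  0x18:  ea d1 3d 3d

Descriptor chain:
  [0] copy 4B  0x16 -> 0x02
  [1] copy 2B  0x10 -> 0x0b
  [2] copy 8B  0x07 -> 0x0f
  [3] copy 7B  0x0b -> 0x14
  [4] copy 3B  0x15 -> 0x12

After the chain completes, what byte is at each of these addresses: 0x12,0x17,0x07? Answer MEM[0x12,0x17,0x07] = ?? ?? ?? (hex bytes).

MEM[0x12,0x17,0x07] = c2 0e 5f

#0 dst[0x02+4] := {0xee,0x1a,0xea,0xd1}
#1 dst[0x0b+2] := {0x1f,0xc2}
#2 dst[0x0f+8] := {0x5f,0x78,0x56,0x74,0x1f,0xc2,0xb2,0x0e}
#3 dst[0x14+7] := {0x1f,0xc2,0xb2,0x0e,0x5f,0x78,0x56}
#4 dst[0x12+3] := {0xc2,0xb2,0x0e}
query mem[0x12]=0xc2, mem[0x17]=0x0e, mem[0x07]=0x5f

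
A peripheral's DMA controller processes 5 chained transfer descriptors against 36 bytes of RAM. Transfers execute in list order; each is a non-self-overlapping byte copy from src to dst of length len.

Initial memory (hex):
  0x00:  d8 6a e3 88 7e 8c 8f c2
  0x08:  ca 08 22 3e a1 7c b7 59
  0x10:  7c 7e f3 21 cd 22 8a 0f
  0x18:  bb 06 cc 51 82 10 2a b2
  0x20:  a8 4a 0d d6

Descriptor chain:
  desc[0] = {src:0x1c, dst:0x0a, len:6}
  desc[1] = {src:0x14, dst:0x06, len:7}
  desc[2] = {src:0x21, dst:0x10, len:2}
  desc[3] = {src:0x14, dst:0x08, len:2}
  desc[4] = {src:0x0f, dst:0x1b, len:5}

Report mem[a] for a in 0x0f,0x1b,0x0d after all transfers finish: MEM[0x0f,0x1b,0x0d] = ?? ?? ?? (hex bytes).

MEM[0x0f,0x1b,0x0d] = 4a 4a b2

D0: mem[0x0a..0x0f] <- [82 10 2a b2 a8 4a]
D1: mem[0x06..0x0c] <- [cd 22 8a 0f bb 06 cc]
D2: mem[0x10..0x11] <- [4a 0d]
D3: mem[0x08..0x09] <- [cd 22]
D4: mem[0x1b..0x1f] <- [4a 4a 0d f3 21]
query mem[0x0f]=0x4a, mem[0x1b]=0x4a, mem[0x0d]=0xb2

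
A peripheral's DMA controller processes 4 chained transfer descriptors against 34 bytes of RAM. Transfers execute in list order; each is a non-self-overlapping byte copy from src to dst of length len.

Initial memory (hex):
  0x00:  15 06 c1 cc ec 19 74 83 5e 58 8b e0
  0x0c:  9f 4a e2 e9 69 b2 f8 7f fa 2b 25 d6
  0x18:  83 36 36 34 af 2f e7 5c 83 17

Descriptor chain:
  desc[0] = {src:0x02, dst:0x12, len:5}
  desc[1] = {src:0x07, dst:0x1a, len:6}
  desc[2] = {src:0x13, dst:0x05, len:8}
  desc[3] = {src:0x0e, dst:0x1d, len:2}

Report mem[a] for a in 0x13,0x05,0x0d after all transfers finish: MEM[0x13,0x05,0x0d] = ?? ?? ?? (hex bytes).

MEM[0x13,0x05,0x0d] = cc cc 4a

[0] 0x02->0x12 len=5 : c1 cc ec 19 74
[1] 0x07->0x1a len=6 : 83 5e 58 8b e0 9f
[2] 0x13->0x05 len=8 : cc ec 19 74 d6 83 36 83
[3] 0x0e->0x1d len=2 : e2 e9
query mem[0x13]=0xcc, mem[0x05]=0xcc, mem[0x0d]=0x4a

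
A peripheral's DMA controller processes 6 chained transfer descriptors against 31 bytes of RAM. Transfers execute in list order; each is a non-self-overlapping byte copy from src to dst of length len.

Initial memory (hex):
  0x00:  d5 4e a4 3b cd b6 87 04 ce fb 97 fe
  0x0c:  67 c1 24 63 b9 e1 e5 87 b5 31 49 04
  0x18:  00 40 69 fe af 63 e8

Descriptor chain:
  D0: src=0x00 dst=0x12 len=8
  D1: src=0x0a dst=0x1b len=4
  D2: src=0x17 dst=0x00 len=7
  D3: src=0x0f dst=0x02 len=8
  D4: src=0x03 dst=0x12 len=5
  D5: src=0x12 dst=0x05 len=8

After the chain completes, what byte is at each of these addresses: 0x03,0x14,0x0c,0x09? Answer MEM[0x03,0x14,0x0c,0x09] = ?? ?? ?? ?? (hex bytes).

MEM[0x03,0x14,0x0c,0x09] = b9 d5 04 a4

[0] 0x00->0x12 len=8 : d5 4e a4 3b cd b6 87 04
[1] 0x0a->0x1b len=4 : 97 fe 67 c1
[2] 0x17->0x00 len=7 : b6 87 04 69 97 fe 67
[3] 0x0f->0x02 len=8 : 63 b9 e1 d5 4e a4 3b cd
[4] 0x03->0x12 len=5 : b9 e1 d5 4e a4
[5] 0x12->0x05 len=8 : b9 e1 d5 4e a4 b6 87 04
query mem[0x03]=0xb9, mem[0x14]=0xd5, mem[0x0c]=0x04, mem[0x09]=0xa4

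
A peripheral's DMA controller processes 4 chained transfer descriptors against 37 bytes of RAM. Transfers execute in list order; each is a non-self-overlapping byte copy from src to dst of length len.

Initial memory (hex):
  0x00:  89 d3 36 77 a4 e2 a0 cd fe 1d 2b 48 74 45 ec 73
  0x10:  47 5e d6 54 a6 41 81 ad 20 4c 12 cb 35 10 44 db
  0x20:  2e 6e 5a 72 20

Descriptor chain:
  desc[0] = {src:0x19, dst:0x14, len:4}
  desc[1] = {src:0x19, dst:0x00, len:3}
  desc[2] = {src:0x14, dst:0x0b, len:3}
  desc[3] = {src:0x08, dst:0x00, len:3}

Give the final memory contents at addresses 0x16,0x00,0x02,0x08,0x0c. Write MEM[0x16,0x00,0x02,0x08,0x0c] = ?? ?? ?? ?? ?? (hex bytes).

#0 dst[0x14+4] := {0x4c,0x12,0xcb,0x35}
#1 dst[0x00+3] := {0x4c,0x12,0xcb}
#2 dst[0x0b+3] := {0x4c,0x12,0xcb}
#3 dst[0x00+3] := {0xfe,0x1d,0x2b}
query mem[0x16]=0xcb, mem[0x00]=0xfe, mem[0x02]=0x2b, mem[0x08]=0xfe, mem[0x0c]=0x12

MEM[0x16,0x00,0x02,0x08,0x0c] = cb fe 2b fe 12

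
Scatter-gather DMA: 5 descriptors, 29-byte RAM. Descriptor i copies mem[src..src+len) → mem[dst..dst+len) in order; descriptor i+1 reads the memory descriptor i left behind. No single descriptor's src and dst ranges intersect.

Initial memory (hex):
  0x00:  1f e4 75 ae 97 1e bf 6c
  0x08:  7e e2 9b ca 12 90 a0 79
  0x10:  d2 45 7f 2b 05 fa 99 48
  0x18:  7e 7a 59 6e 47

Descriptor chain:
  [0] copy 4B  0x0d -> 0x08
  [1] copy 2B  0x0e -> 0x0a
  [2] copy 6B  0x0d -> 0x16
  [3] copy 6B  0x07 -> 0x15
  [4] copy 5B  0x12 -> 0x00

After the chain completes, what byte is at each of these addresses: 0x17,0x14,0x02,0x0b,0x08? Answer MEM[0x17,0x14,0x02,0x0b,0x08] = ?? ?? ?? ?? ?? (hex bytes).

MEM[0x17,0x14,0x02,0x0b,0x08] = a0 05 05 79 90

  after D0: wrote 4B at 0x08 = 90a079d2
  after D1: wrote 2B at 0x0a = a079
  after D2: wrote 6B at 0x16 = 90a079d2457f
  after D3: wrote 6B at 0x15 = 6c90a0a07912
  after D4: wrote 5B at 0x00 = 7f2b056c90
query mem[0x17]=0xa0, mem[0x14]=0x05, mem[0x02]=0x05, mem[0x0b]=0x79, mem[0x08]=0x90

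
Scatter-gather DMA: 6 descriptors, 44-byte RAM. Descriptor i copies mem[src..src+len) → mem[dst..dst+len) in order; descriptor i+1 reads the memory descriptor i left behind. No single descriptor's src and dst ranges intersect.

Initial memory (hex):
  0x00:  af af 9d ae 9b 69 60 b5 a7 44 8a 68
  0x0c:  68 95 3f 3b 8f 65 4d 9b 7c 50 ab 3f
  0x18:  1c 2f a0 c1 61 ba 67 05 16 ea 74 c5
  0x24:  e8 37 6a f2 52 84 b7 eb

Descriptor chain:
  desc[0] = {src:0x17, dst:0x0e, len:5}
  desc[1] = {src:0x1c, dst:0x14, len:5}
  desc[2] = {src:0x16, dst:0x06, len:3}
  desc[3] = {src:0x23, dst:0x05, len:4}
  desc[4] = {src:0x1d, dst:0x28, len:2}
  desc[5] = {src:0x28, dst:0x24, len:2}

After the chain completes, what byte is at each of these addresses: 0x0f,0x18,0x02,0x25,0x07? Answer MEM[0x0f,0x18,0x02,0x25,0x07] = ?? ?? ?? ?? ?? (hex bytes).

MEM[0x0f,0x18,0x02,0x25,0x07] = 1c 16 9d 67 37

  after D0: wrote 5B at 0x0e = 3f1c2fa0c1
  after D1: wrote 5B at 0x14 = 61ba670516
  after D2: wrote 3B at 0x06 = 670516
  after D3: wrote 4B at 0x05 = c5e8376a
  after D4: wrote 2B at 0x28 = ba67
  after D5: wrote 2B at 0x24 = ba67
query mem[0x0f]=0x1c, mem[0x18]=0x16, mem[0x02]=0x9d, mem[0x25]=0x67, mem[0x07]=0x37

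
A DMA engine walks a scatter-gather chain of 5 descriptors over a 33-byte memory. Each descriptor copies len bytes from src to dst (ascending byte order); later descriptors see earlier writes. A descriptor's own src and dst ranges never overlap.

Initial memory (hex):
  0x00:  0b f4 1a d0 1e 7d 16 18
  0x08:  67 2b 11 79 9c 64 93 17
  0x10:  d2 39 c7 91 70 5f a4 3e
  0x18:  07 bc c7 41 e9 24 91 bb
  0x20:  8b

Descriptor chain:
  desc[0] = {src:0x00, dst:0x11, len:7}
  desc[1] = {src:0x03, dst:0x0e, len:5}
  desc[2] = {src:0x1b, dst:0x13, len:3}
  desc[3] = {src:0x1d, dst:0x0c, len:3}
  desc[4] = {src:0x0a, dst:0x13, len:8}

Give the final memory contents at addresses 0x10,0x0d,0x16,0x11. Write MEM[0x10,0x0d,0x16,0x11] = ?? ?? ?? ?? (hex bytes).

MEM[0x10,0x0d,0x16,0x11] = 7d 91 91 16

  after D0: wrote 7B at 0x11 = 0bf41ad01e7d16
  after D1: wrote 5B at 0x0e = d01e7d1618
  after D2: wrote 3B at 0x13 = 41e924
  after D3: wrote 3B at 0x0c = 2491bb
  after D4: wrote 8B at 0x13 = 11792491bb1e7d16
query mem[0x10]=0x7d, mem[0x0d]=0x91, mem[0x16]=0x91, mem[0x11]=0x16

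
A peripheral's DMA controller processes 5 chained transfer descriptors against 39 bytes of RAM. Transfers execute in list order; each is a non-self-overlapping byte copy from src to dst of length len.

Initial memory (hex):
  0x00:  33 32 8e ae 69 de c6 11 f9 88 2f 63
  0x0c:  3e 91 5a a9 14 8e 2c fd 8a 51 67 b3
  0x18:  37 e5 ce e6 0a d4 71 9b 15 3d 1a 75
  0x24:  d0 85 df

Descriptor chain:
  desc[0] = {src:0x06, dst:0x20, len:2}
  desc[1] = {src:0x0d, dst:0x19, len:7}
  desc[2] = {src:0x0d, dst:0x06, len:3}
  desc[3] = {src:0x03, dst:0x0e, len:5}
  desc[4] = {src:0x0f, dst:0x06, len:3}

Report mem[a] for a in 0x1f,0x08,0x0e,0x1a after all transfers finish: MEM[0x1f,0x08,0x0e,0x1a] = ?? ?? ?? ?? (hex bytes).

[0] 0x06->0x20 len=2 : c6 11
[1] 0x0d->0x19 len=7 : 91 5a a9 14 8e 2c fd
[2] 0x0d->0x06 len=3 : 91 5a a9
[3] 0x03->0x0e len=5 : ae 69 de 91 5a
[4] 0x0f->0x06 len=3 : 69 de 91
query mem[0x1f]=0xfd, mem[0x08]=0x91, mem[0x0e]=0xae, mem[0x1a]=0x5a

MEM[0x1f,0x08,0x0e,0x1a] = fd 91 ae 5a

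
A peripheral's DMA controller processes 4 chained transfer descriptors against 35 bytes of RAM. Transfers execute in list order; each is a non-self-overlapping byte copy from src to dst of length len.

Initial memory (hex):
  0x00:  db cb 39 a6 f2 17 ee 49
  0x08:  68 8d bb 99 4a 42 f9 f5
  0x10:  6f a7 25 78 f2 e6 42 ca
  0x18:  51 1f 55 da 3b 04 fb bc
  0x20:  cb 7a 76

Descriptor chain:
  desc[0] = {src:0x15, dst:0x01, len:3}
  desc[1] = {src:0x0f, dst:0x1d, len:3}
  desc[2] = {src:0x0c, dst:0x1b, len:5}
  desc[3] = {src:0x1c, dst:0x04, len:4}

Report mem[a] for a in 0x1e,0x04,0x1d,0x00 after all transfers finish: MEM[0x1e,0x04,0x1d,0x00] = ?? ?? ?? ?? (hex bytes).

MEM[0x1e,0x04,0x1d,0x00] = f5 42 f9 db

[0] 0x15->0x01 len=3 : e6 42 ca
[1] 0x0f->0x1d len=3 : f5 6f a7
[2] 0x0c->0x1b len=5 : 4a 42 f9 f5 6f
[3] 0x1c->0x04 len=4 : 42 f9 f5 6f
query mem[0x1e]=0xf5, mem[0x04]=0x42, mem[0x1d]=0xf9, mem[0x00]=0xdb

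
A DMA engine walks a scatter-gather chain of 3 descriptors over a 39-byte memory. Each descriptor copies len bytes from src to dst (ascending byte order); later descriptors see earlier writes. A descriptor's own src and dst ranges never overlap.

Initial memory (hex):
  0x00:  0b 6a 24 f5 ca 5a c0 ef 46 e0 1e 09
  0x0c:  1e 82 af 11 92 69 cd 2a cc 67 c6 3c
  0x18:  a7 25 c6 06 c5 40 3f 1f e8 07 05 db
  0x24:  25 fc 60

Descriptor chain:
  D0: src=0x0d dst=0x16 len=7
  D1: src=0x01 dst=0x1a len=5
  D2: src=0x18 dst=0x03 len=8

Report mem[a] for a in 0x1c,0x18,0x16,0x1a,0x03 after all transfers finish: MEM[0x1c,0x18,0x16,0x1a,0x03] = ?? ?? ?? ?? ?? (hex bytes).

MEM[0x1c,0x18,0x16,0x1a,0x03] = f5 11 82 6a 11

#0 dst[0x16+7] := {0x82,0xaf,0x11,0x92,0x69,0xcd,0x2a}
#1 dst[0x1a+5] := {0x6a,0x24,0xf5,0xca,0x5a}
#2 dst[0x03+8] := {0x11,0x92,0x6a,0x24,0xf5,0xca,0x5a,0x1f}
query mem[0x1c]=0xf5, mem[0x18]=0x11, mem[0x16]=0x82, mem[0x1a]=0x6a, mem[0x03]=0x11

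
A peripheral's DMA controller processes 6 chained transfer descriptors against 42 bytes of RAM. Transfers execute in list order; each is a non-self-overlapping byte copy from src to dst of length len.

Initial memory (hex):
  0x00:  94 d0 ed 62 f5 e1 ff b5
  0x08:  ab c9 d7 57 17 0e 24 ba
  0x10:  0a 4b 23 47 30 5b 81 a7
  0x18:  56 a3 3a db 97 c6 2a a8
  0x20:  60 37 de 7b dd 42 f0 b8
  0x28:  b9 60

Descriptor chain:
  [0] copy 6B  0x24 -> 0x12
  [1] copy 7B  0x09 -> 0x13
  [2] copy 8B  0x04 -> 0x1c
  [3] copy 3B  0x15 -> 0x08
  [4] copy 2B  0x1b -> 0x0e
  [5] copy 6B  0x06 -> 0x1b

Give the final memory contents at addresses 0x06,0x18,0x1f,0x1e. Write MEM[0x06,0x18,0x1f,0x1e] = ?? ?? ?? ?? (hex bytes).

MEM[0x06,0x18,0x1f,0x1e] = ff 24 0e 17

[0] 0x24->0x12 len=6 : dd 42 f0 b8 b9 60
[1] 0x09->0x13 len=7 : c9 d7 57 17 0e 24 ba
[2] 0x04->0x1c len=8 : f5 e1 ff b5 ab c9 d7 57
[3] 0x15->0x08 len=3 : 57 17 0e
[4] 0x1b->0x0e len=2 : db f5
[5] 0x06->0x1b len=6 : ff b5 57 17 0e 57
query mem[0x06]=0xff, mem[0x18]=0x24, mem[0x1f]=0x0e, mem[0x1e]=0x17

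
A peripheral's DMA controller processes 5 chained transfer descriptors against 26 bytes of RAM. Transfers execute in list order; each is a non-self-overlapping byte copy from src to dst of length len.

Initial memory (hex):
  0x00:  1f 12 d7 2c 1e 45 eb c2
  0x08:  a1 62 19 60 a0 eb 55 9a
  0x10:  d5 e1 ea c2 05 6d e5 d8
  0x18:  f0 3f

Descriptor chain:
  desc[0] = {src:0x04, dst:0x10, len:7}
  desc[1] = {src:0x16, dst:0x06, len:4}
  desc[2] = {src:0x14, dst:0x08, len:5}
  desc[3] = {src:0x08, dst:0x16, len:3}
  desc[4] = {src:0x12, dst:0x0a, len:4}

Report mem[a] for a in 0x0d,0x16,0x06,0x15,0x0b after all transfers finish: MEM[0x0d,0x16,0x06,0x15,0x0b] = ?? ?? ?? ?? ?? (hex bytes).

#0 dst[0x10+7] := {0x1e,0x45,0xeb,0xc2,0xa1,0x62,0x19}
#1 dst[0x06+4] := {0x19,0xd8,0xf0,0x3f}
#2 dst[0x08+5] := {0xa1,0x62,0x19,0xd8,0xf0}
#3 dst[0x16+3] := {0xa1,0x62,0x19}
#4 dst[0x0a+4] := {0xeb,0xc2,0xa1,0x62}
query mem[0x0d]=0x62, mem[0x16]=0xa1, mem[0x06]=0x19, mem[0x15]=0x62, mem[0x0b]=0xc2

MEM[0x0d,0x16,0x06,0x15,0x0b] = 62 a1 19 62 c2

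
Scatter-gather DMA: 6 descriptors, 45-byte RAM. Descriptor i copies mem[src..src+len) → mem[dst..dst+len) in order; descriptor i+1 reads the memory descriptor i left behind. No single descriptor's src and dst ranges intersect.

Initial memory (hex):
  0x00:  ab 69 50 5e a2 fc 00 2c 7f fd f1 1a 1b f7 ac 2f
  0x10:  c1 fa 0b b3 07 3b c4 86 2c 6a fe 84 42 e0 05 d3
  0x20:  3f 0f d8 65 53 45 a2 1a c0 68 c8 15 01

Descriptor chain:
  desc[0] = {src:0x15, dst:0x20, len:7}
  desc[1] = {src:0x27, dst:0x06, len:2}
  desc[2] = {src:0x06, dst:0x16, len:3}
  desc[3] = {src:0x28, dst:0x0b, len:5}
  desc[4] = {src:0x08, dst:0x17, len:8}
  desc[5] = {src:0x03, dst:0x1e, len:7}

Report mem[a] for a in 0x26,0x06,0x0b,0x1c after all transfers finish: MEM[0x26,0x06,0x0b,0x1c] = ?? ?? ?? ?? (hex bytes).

#0 dst[0x20+7] := {0x3b,0xc4,0x86,0x2c,0x6a,0xfe,0x84}
#1 dst[0x06+2] := {0x1a,0xc0}
#2 dst[0x16+3] := {0x1a,0xc0,0x7f}
#3 dst[0x0b+5] := {0xc0,0x68,0xc8,0x15,0x01}
#4 dst[0x17+8] := {0x7f,0xfd,0xf1,0xc0,0x68,0xc8,0x15,0x01}
#5 dst[0x1e+7] := {0x5e,0xa2,0xfc,0x1a,0xc0,0x7f,0xfd}
query mem[0x26]=0x84, mem[0x06]=0x1a, mem[0x0b]=0xc0, mem[0x1c]=0xc8

MEM[0x26,0x06,0x0b,0x1c] = 84 1a c0 c8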